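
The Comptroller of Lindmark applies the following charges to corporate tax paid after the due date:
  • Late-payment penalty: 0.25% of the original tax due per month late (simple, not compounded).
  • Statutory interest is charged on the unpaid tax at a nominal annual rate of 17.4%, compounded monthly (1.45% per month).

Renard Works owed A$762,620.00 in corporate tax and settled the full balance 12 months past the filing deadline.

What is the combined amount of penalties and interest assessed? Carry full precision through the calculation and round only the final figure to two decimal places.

A$166,685.54

Late-payment penalty = 0.25% × A$762,620.00 × 12 mo = A$22,878.60
Interest: A$762,620.00 × ((1 + 0.0145)^12 − 1) = A$762,620.00 × 0.1885696… = A$143,806.9448…
Penalties + interest = A$22,878.6000 + A$143,806.9448… = A$166,685.54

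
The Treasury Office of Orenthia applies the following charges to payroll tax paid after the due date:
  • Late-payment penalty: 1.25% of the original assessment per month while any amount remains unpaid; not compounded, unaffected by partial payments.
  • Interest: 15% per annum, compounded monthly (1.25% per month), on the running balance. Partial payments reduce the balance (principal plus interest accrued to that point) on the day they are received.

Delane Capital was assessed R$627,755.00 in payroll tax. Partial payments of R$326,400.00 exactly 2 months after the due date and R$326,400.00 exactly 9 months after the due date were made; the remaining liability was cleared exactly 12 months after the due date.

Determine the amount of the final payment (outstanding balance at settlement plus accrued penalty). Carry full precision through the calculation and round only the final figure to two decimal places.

Balance at month 2: R$627,755.0000 × (1 + 0.0125)^2 = R$643,546.9617…
After R$326,400.00 payment: R$643,546.9617… − R$326,400.00 = R$317,146.9617…
Balance at month 9: R$317,146.9617… × (1 + 0.0125)^7 = R$345,959.9123…
After R$326,400.00 payment: R$345,959.9123… − R$326,400.00 = R$19,559.9123…
Balance at month 12: R$19,559.9123… × (1 + 0.0125)^3 = R$20,302.6160…
Penalty: 12 × 1.25% × R$627,755.00 = R$94,163.25
Final settlement = outstanding balance + penalty = R$20,302.6160… + R$94,163.25 = R$114,465.87

R$114,465.87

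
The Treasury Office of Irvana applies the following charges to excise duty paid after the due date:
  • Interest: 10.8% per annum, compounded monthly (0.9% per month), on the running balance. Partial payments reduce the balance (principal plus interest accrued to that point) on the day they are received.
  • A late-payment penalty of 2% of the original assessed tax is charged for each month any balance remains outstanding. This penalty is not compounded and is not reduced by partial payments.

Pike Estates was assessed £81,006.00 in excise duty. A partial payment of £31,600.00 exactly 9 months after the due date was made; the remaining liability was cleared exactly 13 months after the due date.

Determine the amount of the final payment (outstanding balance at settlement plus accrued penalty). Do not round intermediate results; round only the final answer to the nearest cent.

Balance at month 9: £81,006.0000 × (1 + 0.009)^9 = £87,808.7276…
After £31,600.00 payment: £87,808.7276… − £31,600.00 = £56,208.7276…
Balance at month 13: £56,208.7276… × (1 + 0.009)^4 = £58,259.7235…
Penalty: 13 × 2% × £81,006.00 = £21,061.56
Final settlement = outstanding balance + penalty = £58,259.7235… + £21,061.56 = £79,321.28

£79,321.28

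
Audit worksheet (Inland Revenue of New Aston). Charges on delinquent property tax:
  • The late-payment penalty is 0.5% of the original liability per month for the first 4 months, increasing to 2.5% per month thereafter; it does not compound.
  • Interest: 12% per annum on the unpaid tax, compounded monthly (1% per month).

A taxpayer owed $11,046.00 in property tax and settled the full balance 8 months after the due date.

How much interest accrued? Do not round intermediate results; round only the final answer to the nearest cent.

Interest: $11,046.00 × ((1 + 0.01)^8 − 1) = $11,046.00 × 0.0828567… = $915.2352…

$915.24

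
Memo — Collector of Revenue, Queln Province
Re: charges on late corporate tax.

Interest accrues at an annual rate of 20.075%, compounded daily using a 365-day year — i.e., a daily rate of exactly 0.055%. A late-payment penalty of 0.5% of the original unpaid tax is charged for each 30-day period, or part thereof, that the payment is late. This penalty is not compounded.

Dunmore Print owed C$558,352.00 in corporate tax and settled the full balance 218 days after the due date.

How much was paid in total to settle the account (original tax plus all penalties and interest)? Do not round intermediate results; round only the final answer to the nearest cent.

C$651,790.50

Penalty periods: ⌈218/30⌉ = 8; penalty = 8 × 0.5% × C$558,352.00 = C$22,334.08
Interest: C$558,352.00 × ((1 + 0.00055)^218 − 1) = C$558,352.00 × 0.12734695… = C$71,104.4237…
Total = C$558,352.00 + C$22,334.0800 + C$71,104.4237… = C$651,790.50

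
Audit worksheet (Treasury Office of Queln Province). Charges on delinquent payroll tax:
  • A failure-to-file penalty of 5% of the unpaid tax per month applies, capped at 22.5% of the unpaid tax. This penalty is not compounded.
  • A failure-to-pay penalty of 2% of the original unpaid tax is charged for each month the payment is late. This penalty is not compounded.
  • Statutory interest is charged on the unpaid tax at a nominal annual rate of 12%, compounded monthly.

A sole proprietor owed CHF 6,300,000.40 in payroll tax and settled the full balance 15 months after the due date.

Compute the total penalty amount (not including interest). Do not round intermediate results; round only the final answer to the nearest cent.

Failure-to-file: 15 × 5% × CHF 6,300,000.40 = CHF 4,725,000.30, capped at 22.5% × CHF 6,300,000.40 = CHF 1,417,500.09
Failure-to-pay penalty: 15 × 2% × CHF 6,300,000.40 = CHF 1,890,000.12
Total penalty = CHF 1,417,500.09 + CHF 1,890,000.12 = CHF 3,307,500.21

CHF 3,307,500.21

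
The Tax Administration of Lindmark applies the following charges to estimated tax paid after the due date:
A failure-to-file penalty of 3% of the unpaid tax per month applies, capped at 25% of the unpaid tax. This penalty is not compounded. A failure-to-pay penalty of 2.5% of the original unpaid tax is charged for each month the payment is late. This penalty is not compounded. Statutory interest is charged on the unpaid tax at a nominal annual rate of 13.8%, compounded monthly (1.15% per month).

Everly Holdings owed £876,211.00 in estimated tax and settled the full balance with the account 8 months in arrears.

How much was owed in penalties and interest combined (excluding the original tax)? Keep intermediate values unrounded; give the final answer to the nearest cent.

£469,464.57

Failure-to-file: 8 × 3% × £876,211.00 = £210,290.64 (under the 25% cap)
Failure-to-pay penalty: 8 × 2.5% × £876,211.00 = £175,242.20
Interest: £876,211.00 × ((1 + 0.0115)^8 − 1) = £876,211.00 × 0.0957894… = £83,931.7300…
Penalties + interest = £385,532.8400 + £83,931.7300… = £469,464.57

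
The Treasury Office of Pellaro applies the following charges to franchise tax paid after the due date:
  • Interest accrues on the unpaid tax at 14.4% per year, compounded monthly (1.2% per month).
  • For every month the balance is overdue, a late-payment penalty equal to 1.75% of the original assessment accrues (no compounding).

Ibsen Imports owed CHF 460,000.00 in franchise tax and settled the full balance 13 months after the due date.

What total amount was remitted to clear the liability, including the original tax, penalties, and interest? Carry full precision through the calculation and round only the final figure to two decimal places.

Late-payment penalty = 1.75% × CHF 460,000.00 × 13 mo = CHF 104,650.00
Interest: CHF 460,000.00 × ((1 + 0.012)^13 − 1) = CHF 460,000.00 × 0.1677414… = CHF 77,161.0254…
Total = CHF 460,000.00 + CHF 104,650.0000 + CHF 77,161.0254… = CHF 641,811.03

CHF 641,811.03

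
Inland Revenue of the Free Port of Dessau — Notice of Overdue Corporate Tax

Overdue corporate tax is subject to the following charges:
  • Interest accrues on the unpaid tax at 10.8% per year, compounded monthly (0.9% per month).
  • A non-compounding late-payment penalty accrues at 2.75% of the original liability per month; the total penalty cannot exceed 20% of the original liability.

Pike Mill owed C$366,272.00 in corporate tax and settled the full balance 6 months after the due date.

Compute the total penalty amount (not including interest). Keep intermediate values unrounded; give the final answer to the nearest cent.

Penalty: 6 × 2.75% × C$366,272.00 = C$60,434.88 (below the 20% cap of C$73,254.40)

C$60,434.88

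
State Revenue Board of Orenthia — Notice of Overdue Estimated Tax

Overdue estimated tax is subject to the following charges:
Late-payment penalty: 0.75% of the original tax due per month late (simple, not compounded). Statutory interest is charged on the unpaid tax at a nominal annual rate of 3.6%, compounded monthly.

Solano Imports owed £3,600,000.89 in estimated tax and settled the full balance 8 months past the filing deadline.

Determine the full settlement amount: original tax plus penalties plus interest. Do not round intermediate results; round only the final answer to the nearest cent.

£3,903,313.63

Late-payment penalty = 0.75% × £3,600,000.89 × 8 mo = £216,000.05…
Interest (3.6%/yr ÷ 12 = 0.3%/month): £3,600,000.89 × ((1 + 0.003)^8 − 1) = £87,312.6852…
Total = £3,600,000.89 + £216,000.0534 + £87,312.6852… = £3,903,313.63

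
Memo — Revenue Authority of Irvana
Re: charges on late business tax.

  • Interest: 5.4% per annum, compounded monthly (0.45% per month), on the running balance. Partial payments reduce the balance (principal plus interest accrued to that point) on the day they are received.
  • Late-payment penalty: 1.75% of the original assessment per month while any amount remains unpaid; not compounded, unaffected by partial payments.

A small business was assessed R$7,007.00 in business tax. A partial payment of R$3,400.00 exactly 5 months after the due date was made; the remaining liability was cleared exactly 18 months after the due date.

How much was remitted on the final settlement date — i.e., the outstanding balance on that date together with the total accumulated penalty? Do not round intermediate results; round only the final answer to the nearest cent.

R$6,199.65

Balance at month 5: R$7,007.0000 × (1 + 0.0045)^5 = R$7,166.0828…
After R$3,400.00 payment: R$7,166.0828… − R$3,400.00 = R$3,766.0828…
Balance at month 18: R$3,766.0828… × (1 + 0.0045)^13 = R$3,992.4465…
Penalty: 18 × 1.75% × R$7,007.00 = R$2,207.21…
Final settlement = outstanding balance + penalty = R$3,992.4465… + R$2,207.21… = R$6,199.65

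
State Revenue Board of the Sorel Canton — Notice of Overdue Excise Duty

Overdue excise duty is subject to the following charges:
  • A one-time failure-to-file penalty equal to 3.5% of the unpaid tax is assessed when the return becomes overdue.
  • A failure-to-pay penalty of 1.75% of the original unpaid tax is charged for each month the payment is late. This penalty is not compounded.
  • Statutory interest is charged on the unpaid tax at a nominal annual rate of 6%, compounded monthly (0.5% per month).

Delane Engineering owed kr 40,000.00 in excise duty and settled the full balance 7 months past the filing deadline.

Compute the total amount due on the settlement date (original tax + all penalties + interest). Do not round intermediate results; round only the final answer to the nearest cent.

kr 47,721.18

Failure-to-file penalty: 3.5% × kr 40,000.00 = kr 1,400.00
Failure-to-pay penalty: 7 × 1.75% × kr 40,000.00 = kr 4,900.00
Interest: kr 40,000.00 × ((1 + 0.005)^7 − 1) = kr 40,000.00 × 0.0355294… = kr 1,421.1759…
Total = kr 40,000.00 + kr 6,300.0000 + kr 1,421.1759… = kr 47,721.18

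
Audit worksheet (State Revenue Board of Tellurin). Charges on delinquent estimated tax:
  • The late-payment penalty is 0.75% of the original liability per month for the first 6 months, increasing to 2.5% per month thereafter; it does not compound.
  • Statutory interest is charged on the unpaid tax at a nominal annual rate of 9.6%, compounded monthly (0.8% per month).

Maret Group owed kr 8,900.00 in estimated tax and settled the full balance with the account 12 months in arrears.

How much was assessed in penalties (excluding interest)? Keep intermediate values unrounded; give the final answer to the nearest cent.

Penalty, months 1–6: 6 × 0.75% × kr 8,900.00 = kr 400.50
Penalty, months 7–12: 6 × 2.5% × kr 8,900.00 = kr 1,335.00
Total penalty = kr 400.50 + kr 1,335.00 = kr 1,735.50

kr 1,735.50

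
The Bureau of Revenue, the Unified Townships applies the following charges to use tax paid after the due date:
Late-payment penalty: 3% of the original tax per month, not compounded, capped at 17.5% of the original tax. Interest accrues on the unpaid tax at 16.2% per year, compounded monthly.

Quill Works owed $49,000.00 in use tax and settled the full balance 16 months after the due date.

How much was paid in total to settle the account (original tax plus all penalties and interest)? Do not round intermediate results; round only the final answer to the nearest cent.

Penalty (uncapped): 16 × 3% × $49,000.00 = $23,520.00; cap = 17.5% × $49,000.00 = $8,575.00 → penalty = $8,575.00
Interest (16.2%/yr ÷ 12 = 1.35%/month): $49,000.00 × ((1 + 0.0135)^16 − 1) = $11,726.2032…
Total = $49,000.00 + $8,575.0000 + $11,726.2032… = $69,301.20

$69,301.20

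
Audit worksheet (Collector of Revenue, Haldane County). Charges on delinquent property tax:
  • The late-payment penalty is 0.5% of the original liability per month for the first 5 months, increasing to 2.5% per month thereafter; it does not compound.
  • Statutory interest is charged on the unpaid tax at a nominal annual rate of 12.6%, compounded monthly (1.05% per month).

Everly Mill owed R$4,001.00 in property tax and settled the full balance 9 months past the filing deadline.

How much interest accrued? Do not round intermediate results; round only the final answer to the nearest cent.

R$394.37

Interest: R$4,001.00 × ((1 + 0.0105)^9 − 1) = R$4,001.00 × 0.0985678… = R$394.3697…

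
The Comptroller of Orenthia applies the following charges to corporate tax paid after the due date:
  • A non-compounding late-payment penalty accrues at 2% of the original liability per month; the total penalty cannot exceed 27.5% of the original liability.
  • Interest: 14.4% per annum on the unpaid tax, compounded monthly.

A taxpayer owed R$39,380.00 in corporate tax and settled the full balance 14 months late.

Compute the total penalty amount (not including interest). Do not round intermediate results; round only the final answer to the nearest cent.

Penalty (uncapped): 14 × 2% × R$39,380.00 = R$11,026.40; cap = 27.5% × R$39,380.00 = R$10,829.50 → penalty = R$10,829.50

R$10,829.50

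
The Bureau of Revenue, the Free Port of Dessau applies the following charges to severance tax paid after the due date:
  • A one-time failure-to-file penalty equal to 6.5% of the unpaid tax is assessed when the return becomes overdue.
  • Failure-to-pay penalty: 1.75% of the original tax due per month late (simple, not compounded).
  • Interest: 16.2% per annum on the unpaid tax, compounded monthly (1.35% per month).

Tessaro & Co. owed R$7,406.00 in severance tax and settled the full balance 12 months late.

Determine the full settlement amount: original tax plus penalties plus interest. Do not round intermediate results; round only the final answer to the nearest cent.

R$10,735.64

Failure-to-file penalty: 6.5% × R$7,406.00 = R$481.39
Failure-to-pay penalty: 12 × 1.75% × R$7,406.00 = R$1,555.26
Interest: R$7,406.00 × ((1 + 0.0135)^12 − 1) = R$7,406.00 × 0.1745866… = R$1,292.9882…
Total = R$7,406.00 + R$2,036.6500 + R$1,292.9882… = R$10,735.64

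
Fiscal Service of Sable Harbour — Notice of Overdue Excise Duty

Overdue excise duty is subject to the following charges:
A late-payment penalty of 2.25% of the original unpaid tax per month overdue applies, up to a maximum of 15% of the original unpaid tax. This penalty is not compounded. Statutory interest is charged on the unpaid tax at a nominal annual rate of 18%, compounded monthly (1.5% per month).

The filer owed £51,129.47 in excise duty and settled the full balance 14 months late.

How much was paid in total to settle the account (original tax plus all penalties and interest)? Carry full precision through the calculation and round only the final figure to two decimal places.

£70,648.44

Penalty (uncapped): 14 × 2.25% × £51,129.47 = £16,105.78…; cap = 15% × £51,129.47 = £7,669.42… → penalty = £7,669.42…
Interest: £51,129.47 × ((1 + 0.015)^14 − 1) = £51,129.47 × 0.2317557… = £11,849.5477…
Total = £51,129.47 + £7,669.4205 + £11,849.5477… = £70,648.44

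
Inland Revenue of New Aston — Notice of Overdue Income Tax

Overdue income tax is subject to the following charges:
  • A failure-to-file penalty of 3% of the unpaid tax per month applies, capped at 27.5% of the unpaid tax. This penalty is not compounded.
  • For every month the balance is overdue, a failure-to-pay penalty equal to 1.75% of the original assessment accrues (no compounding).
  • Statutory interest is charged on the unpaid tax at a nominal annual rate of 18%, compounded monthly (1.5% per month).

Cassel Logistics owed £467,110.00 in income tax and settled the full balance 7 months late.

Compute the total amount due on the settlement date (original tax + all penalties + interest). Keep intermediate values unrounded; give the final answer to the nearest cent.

Failure-to-file: 7 × 3% × £467,110.00 = £98,093.10 (under the 27.5% cap)
Failure-to-pay penalty = 1.75% × £467,110.00 × 7 mo = £57,220.98…
Interest: £467,110.00 × ((1 + 0.015)^7 − 1) = £467,110.00 × 0.1098449… = £51,309.6573…
Total = £467,110.00 + £155,314.0750 + £51,309.6573… = £673,733.73

£673,733.73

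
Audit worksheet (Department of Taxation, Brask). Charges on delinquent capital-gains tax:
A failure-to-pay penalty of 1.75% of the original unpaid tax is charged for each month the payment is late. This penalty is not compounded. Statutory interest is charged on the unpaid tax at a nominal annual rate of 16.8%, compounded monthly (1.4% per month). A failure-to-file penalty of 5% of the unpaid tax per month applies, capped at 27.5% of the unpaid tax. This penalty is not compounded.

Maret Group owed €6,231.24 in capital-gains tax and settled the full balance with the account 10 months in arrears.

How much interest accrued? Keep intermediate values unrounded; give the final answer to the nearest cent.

€929.44

Interest: €6,231.24 × ((1 + 0.014)^10 − 1) = €6,231.24 × 0.1491575… = €929.4361…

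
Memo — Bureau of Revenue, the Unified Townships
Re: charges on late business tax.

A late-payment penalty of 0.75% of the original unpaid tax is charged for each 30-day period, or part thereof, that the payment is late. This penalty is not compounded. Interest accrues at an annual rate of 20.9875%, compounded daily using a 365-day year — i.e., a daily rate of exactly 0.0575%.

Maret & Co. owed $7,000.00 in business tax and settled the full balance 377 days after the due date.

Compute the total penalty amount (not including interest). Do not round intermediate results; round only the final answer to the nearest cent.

$682.50

Penalty periods: ⌈377/30⌉ = 13; penalty = 13 × 0.75% × $7,000.00 = $682.50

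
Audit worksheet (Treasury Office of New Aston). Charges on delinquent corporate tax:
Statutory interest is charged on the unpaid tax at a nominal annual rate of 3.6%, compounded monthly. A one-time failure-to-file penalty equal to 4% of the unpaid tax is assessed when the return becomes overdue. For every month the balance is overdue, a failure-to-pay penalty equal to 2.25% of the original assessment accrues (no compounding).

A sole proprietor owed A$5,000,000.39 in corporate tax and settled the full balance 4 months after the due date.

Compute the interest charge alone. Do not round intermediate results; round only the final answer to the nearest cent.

Interest (3.6%/yr ÷ 12 = 0.3%/month): A$5,000,000.39 × ((1 + 0.003)^4 − 1) = A$60,270.5451…

A$60,270.55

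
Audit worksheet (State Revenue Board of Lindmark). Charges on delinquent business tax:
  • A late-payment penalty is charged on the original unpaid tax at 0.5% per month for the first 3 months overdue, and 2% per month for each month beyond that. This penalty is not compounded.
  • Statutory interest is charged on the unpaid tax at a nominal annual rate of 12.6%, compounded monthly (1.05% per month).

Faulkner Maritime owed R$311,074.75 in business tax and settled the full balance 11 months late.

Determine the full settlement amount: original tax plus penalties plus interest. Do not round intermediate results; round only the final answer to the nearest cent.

R$403,388.93

Penalty, months 1–3: 3 × 0.5% × R$311,074.75 = R$4,666.12…
Penalty, months 4–11: 8 × 2% × R$311,074.75 = R$49,771.96
Interest: R$311,074.75 × ((1 + 0.0105)^11 − 1) = R$311,074.75 × 0.1217588… = R$37,876.0973…
Total = R$311,074.75 + R$54,438.0813… + R$37,876.0973… = R$403,388.93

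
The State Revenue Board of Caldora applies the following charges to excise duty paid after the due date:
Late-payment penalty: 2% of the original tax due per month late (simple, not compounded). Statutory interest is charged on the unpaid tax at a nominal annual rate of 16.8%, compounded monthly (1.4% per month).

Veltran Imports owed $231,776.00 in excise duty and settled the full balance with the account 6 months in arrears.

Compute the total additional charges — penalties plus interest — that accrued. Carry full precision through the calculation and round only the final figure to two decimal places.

Late-payment penalty = 2% × $231,776.00 × 6 mo = $27,813.12
Interest: $231,776.00 × ((1 + 0.014)^6 − 1) = $231,776.00 × 0.0869955… = $20,163.4596…
Penalties + interest = $27,813.1200 + $20,163.4596… = $47,976.58

$47,976.58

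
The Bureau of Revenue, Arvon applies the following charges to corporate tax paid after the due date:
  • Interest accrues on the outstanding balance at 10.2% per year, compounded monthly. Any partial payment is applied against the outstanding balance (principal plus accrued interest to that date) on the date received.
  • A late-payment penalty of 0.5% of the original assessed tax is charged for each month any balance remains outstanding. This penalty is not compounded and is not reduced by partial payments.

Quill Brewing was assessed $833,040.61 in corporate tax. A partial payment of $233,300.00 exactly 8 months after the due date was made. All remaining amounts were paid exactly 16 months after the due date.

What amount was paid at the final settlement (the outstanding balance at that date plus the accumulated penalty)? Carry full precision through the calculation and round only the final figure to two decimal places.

$770,849.94

Monthly rate = 10.2% ÷ 12 = 0.85%
Balance at month 8: $833,040.6100 × (1 + 0.0085)^8 = $891,401.5682…
After $233,300.00 payment: $891,401.5682… − $233,300.00 = $658,101.5682…
Balance at month 16: $658,101.5682… × (1 + 0.0085)^8 = $704,206.6892…
Penalty: 16 × 0.5% × $833,040.61 = $66,643.25…
Final settlement = outstanding balance + penalty = $704,206.6892… + $66,643.25… = $770,849.94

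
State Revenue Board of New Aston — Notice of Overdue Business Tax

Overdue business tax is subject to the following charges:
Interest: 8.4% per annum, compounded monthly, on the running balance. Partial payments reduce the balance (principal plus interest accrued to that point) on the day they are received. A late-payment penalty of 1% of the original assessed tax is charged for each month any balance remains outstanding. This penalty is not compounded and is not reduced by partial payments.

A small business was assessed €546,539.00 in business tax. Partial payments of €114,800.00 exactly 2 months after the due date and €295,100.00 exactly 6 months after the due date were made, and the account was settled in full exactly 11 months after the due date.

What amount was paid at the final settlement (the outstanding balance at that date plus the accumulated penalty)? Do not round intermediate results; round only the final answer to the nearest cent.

€222,433.72

Monthly rate = 8.4% ÷ 12 = 0.7%
Balance at month 2: €546,539.0000 × (1 + 0.007)^2 = €554,217.3264…
After €114,800.00 payment: €554,217.3264… − €114,800.00 = €439,417.3264…
Balance at month 6: €439,417.3264… × (1 + 0.007)^4 = €451,850.8042…
After €295,100.00 payment: €451,850.8042… − €295,100.00 = €156,750.8042…
Balance at month 11: €156,750.8042… × (1 + 0.007)^5 = €162,314.4298…
Penalty: 11 × 1% × €546,539.00 = €60,119.29
Final settlement = outstanding balance + penalty = €162,314.4298… + €60,119.29 = €222,433.72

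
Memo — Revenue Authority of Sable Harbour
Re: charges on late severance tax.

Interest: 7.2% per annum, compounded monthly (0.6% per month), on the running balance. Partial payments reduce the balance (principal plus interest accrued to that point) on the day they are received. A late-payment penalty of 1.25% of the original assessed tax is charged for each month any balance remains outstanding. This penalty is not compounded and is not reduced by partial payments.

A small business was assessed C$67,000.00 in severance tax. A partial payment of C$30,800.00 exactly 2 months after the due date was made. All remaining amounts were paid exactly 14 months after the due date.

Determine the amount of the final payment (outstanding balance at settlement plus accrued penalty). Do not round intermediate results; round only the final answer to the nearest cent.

C$51,485.58

Balance at month 2: C$67,000.0000 × (1 + 0.006)^2 = C$67,806.4120
After C$30,800.00 payment: C$67,806.4120 − C$30,800.00 = C$37,006.4120
Balance at month 14: C$37,006.4120 × (1 + 0.006)^12 = C$39,760.5834…
Penalty: 14 × 1.25% × C$67,000.00 = C$11,725.00
Final settlement = outstanding balance + penalty = C$39,760.5834… + C$11,725.00 = C$51,485.58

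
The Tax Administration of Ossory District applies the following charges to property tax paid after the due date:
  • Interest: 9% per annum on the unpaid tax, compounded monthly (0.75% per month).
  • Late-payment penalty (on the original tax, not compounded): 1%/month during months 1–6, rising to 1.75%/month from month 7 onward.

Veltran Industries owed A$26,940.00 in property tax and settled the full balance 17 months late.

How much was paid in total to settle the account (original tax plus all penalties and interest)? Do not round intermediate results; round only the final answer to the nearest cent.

Penalty, months 1–6: 6 × 1% × A$26,940.00 = A$1,616.40
Penalty, months 7–17: 11 × 1.75% × A$26,940.00 = A$5,185.95
Interest: A$26,940.00 × ((1 + 0.0075)^17 − 1) = A$26,940.00 × 0.1354446… = A$3,648.8763…
Total = A$26,940.00 + A$6,802.3500 + A$3,648.8763… = A$37,391.23

A$37,391.23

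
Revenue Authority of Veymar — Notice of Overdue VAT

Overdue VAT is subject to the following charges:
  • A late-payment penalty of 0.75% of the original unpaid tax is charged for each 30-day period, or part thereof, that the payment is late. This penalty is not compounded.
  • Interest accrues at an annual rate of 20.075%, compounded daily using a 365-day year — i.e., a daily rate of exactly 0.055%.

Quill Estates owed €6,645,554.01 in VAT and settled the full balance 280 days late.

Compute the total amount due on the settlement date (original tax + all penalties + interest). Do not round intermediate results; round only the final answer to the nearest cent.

€8,250,066.57

Penalty periods: ⌈280/30⌉ = 10; penalty = 10 × 0.75% × €6,645,554.01 = €498,416.55…
Interest: €6,645,554.01 × ((1 + 0.00055)^280 − 1) = €6,645,554.01 × 0.16644151… = €1,106,096.0113…
Total = €6,645,554.01 + €498,416.5508… + €1,106,096.0113… = €8,250,066.57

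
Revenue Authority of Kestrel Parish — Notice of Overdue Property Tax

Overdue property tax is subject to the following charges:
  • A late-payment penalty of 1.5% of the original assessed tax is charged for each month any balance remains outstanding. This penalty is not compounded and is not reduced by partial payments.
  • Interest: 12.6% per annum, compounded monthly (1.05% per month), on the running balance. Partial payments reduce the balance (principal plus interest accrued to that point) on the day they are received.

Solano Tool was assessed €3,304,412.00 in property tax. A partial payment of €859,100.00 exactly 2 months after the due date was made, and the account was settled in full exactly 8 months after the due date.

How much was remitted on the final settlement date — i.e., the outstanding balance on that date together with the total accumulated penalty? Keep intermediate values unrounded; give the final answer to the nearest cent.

Balance at month 2: €3,304,412.0000 × (1 + 0.0105)^2 = €3,374,168.9634…
After €859,100.00 payment: €3,374,168.9634… − €859,100.00 = €2,515,068.9634…
Balance at month 8: €2,515,068.9634… × (1 + 0.0105)^6 = €2,677,736.2940…
Penalty: 8 × 1.5% × €3,304,412.00 = €396,529.44
Final settlement = outstanding balance + penalty = €2,677,736.2940… + €396,529.44 = €3,074,265.73

€3,074,265.73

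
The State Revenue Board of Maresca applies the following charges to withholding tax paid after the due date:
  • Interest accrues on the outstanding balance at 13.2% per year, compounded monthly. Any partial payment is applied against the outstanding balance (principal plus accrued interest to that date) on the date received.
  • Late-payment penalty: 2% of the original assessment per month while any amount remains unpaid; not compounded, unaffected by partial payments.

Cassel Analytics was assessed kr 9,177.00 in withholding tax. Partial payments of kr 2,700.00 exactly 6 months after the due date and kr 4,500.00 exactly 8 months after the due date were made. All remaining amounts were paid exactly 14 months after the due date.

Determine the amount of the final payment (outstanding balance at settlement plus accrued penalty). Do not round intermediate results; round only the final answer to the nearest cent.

kr 5,513.21

Monthly rate = 13.2% ÷ 12 = 1.1%
Balance at month 6: kr 9,177.0000 × (1 + 0.011)^6 = kr 9,799.5846…
After kr 2,700.00 payment: kr 9,799.5846… − kr 2,700.00 = kr 7,099.5846…
Balance at month 8: kr 7,099.5846… × (1 + 0.011)^2 = kr 7,256.6345…
After kr 4,500.00 payment: kr 7,256.6345… − kr 4,500.00 = kr 2,756.6345…
Balance at month 14: kr 2,756.6345… × (1 + 0.011)^6 = kr 2,943.6496…
Penalty: 14 × 2% × kr 9,177.00 = kr 2,569.56
Final settlement = outstanding balance + penalty = kr 2,943.6496… + kr 2,569.56 = kr 5,513.21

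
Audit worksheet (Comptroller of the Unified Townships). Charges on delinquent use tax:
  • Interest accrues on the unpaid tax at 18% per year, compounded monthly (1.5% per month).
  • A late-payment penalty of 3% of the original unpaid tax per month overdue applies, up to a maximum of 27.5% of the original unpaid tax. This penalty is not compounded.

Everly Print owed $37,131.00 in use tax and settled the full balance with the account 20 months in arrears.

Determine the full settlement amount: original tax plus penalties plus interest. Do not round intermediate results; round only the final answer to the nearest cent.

Penalty (uncapped): 20 × 3% × $37,131.00 = $22,278.60; cap = 27.5% × $37,131.00 = $10,211.03… → penalty = $10,211.03…
Interest: $37,131.00 × ((1 + 0.015)^20 − 1) = $37,131.00 × 0.3468550… = $12,879.0732…
Total = $37,131.00 + $10,211.0250 + $12,879.0732… = $60,221.10

$60,221.10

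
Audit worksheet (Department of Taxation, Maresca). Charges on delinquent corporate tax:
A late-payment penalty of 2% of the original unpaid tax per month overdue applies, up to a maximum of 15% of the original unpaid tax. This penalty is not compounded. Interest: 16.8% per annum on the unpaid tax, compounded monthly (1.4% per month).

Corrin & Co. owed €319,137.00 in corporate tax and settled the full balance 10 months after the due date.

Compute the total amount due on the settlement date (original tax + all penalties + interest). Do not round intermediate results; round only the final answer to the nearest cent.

€414,609.22

Penalty (uncapped): 10 × 2% × €319,137.00 = €63,827.40; cap = 15% × €319,137.00 = €47,870.55 → penalty = €47,870.55
Interest: €319,137.00 × ((1 + 0.014)^10 − 1) = €319,137.00 × 0.1491575… = €47,601.6721…
Total = €319,137.00 + €47,870.5500 + €47,601.6721… = €414,609.22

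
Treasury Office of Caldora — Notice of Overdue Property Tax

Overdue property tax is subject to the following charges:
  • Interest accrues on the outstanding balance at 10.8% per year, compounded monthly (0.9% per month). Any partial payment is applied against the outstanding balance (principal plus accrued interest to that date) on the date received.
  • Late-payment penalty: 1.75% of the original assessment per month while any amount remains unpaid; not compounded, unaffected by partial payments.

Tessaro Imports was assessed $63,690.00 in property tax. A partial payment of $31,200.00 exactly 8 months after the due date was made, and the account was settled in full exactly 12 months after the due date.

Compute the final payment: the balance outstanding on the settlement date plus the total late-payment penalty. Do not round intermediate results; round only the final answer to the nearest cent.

Balance at month 8: $63,690.0000 × (1 + 0.009)^8 = $68,422.7585…
After $31,200.00 payment: $68,422.7585… − $31,200.00 = $37,222.7585…
Balance at month 12: $37,222.7585… × (1 + 0.009)^4 = $38,580.9768…
Penalty: 12 × 1.75% × $63,690.00 = $13,374.90
Final settlement = outstanding balance + penalty = $38,580.9768… + $13,374.90 = $51,955.88

$51,955.88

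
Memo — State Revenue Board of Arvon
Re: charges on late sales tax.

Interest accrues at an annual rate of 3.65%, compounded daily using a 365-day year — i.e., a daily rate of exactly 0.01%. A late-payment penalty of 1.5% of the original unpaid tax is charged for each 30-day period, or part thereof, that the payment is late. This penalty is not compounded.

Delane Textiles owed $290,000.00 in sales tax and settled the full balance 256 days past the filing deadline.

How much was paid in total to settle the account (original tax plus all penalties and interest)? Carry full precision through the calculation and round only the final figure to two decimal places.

$336,669.46

Penalty periods: ⌈256/30⌉ = 9; penalty = 9 × 1.5% × $290,000.00 = $39,150.00
Interest: $290,000.00 × ((1 + 0.0001)^256 − 1) = $290,000.00 × 0.02592918… = $7,519.4625…
Total = $290,000.00 + $39,150.0000 + $7,519.4625… = $336,669.46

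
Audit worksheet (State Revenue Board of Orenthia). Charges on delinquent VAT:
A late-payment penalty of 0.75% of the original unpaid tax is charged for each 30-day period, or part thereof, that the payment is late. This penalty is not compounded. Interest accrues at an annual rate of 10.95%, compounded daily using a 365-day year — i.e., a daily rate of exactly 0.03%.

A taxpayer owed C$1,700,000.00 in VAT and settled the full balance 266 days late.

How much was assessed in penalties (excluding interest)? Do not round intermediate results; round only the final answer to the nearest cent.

C$114,750.00

Penalty periods: ⌈266/30⌉ = 9; penalty = 9 × 0.75% × C$1,700,000.00 = C$114,750.00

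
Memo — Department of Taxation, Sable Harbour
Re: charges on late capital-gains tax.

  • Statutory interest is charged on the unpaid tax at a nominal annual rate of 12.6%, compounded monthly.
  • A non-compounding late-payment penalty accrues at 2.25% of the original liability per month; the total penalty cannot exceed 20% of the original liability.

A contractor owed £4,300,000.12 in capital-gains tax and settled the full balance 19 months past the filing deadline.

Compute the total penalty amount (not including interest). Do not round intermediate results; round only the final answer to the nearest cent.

£860,000.02

Penalty (uncapped): 19 × 2.25% × £4,300,000.12 = £1,838,250.05…; cap = 20% × £4,300,000.12 = £860,000.02… → penalty = £860,000.02…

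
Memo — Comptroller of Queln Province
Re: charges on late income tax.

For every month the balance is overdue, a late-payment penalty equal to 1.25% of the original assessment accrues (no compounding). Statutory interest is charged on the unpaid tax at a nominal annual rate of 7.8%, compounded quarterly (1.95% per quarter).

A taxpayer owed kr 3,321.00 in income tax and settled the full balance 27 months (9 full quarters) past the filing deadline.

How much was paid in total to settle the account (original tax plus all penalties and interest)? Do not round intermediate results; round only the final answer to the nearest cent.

Late-payment penalty: 27 × 1.25% × kr 3,321.00 = kr 1,120.84…
Interest: kr 3,321.00 × ((1 + 0.0195)^9 − 1) = kr 3,321.00 × 0.1898304… = kr 630.4269…
Total = kr 3,321.00 + kr 1,120.8375 + kr 630.4269… = kr 5,072.26

kr 5,072.26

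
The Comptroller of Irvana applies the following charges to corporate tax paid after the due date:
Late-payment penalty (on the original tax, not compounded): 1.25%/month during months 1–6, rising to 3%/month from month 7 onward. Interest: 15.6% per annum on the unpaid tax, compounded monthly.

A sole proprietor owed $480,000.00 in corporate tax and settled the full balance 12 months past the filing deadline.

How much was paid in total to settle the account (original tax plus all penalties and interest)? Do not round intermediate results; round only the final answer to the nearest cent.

$682,872.85

Penalty, months 1–6: 6 × 1.25% × $480,000.00 = $36,000.00
Penalty, months 7–12: 6 × 3% × $480,000.00 = $86,400.00
Interest (15.6%/yr ÷ 12 = 1.3%/month): $480,000.00 × ((1 + 0.013)^12 − 1) = $80,472.8526…
Total = $480,000.00 + $122,400.0000 + $80,472.8526… = $682,872.85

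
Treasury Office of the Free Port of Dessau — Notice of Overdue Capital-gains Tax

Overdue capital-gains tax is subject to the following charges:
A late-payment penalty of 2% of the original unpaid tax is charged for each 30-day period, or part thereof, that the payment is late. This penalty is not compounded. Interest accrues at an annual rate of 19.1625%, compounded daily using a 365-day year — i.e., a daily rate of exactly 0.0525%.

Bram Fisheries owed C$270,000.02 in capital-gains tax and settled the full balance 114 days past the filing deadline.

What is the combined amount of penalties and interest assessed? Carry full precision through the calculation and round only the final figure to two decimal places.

Penalty periods: ⌈114/30⌉ = 4; penalty = 4 × 2% × C$270,000.02 = C$21,600.00…
Interest: C$270,000.02 × ((1 + 0.000525)^114 − 1) = C$270,000.02 × 0.06166061… = C$16,648.3658…
Penalties + interest = C$21,600.0016 + C$16,648.3658… = C$38,248.37

C$38,248.37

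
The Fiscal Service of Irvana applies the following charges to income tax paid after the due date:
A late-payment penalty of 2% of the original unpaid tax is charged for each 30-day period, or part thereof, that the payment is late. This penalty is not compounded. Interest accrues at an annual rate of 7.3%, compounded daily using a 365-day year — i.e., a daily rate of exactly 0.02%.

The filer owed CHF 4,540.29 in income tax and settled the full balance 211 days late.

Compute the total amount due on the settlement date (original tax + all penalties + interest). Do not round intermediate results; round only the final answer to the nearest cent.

CHF 5,462.42

Penalty periods: ⌈211/30⌉ = 8; penalty = 8 × 2% × CHF 4,540.29 = CHF 726.45…
Interest: CHF 4,540.29 × ((1 + 0.0002)^211 − 1) = CHF 4,540.29 × 0.04309868… = CHF 195.6805…
Total = CHF 4,540.29 + CHF 726.4464 + CHF 195.6805… = CHF 5,462.42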